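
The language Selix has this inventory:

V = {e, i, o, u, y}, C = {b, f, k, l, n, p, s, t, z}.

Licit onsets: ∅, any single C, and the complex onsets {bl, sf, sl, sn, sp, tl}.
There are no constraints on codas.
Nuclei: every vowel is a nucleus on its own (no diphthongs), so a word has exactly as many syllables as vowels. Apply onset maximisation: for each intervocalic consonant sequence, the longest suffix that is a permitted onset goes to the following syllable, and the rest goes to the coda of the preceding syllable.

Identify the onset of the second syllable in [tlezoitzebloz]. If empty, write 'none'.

Vowels present: e, o, i, e, o; each is a nucleus, giving 5 syllables.
/e…o/ gap (V1→V2): just /z/ — single C goes to the following onset.
/o…i/ gap (V2→V3): nothing intervenes; syllable break is V.V.
/i…e/ gap (V3→V4): /tz/; trying suffixes from longest down, /z/ is the first permitted one, so coda /t/ | onset /z/.
/e…o/ gap (V4→V5): /bl/ is a licit onset in full, so it all attaches to the next syllable.
Result: tle.zo.it.ze.bloz.
Syllable 2 is /zo/: onset /z/, nucleus /o/, coda ∅.

z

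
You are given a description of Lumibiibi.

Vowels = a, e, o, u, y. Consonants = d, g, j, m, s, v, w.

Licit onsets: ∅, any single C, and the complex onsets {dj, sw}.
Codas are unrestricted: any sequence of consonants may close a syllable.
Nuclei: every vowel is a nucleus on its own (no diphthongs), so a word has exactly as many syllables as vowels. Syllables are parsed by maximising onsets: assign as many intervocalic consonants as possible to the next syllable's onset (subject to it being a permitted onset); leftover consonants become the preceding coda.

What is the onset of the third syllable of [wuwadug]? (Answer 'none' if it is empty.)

d

Vowels present: u, a, u; each is a nucleus, giving 3 syllables.
Between /u/ (V1) and /a/ (V2): /w/ → onset of the next syllable (single consonants are always licit onsets).
Between /a/ (V2) and /u/ (V3): /d/ → onset of the next syllable (single consonants are always licit onsets).
Putting it together: wu.wa.dug.
Syllable 3 is /dug/: onset /d/, nucleus /u/, coda /g/.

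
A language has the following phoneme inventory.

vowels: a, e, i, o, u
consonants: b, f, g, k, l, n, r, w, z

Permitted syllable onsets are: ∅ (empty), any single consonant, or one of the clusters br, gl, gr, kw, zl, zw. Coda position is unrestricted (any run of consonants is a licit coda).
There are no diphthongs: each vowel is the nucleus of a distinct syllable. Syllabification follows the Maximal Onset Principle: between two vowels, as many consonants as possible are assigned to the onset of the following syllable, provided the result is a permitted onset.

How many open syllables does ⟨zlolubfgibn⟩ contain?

Nuclei (vowels): o, u, i → 3 syllables.
σ1/σ2 boundary: /l/ is a single consonant, so it becomes the next onset.
σ2/σ3 boundary: /bfg/ splits as /bf/ + /g/ (/g/ is the longest suffix that is a licit onset).
So the parse is zlo.lubf.gibn.
Classifying each syllable: /zlo/ (open), /lubf/ (closed), /gibn/ (closed).
Open syllables: 1.

1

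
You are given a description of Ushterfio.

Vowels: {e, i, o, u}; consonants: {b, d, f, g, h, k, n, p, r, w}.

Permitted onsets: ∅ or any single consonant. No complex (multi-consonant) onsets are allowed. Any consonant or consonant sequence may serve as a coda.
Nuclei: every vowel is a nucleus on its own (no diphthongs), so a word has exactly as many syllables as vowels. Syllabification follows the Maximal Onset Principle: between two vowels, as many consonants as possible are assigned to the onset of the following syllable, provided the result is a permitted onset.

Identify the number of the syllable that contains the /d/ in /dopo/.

The vowels are o, o — 2 nuclei, so 2 syllables.
Between /o/ (V1) and /o/ (V2): /p/ → onset of the next syllable (single consonants are always licit onsets).
Putting it together: do.po.
The /d/ is in the onset of syllable 1 (/do/).

1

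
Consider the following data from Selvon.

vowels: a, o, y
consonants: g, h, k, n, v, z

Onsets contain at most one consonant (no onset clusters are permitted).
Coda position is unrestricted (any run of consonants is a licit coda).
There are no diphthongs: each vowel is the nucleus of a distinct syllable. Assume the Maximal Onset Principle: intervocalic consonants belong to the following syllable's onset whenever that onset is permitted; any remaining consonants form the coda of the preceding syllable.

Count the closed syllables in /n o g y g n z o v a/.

1

Nuclei (vowels): o, y, o, a → 4 syllables.
σ1/σ2 boundary: just /g/ — single C goes to the following onset.
σ2/σ3 boundary: /gnz/; trying suffixes from longest down, /z/ is the first permitted one, so coda /gn/ | onset /z/.
σ3/σ4 boundary: /v/ is a single consonant, so it becomes the next onset.
Putting it together: no.gygn.zo.va.
Classifying each syllable: /no/ (open), /gygn/ (closed), /zo/ (open), /va/ (open).
Closed syllables: 1.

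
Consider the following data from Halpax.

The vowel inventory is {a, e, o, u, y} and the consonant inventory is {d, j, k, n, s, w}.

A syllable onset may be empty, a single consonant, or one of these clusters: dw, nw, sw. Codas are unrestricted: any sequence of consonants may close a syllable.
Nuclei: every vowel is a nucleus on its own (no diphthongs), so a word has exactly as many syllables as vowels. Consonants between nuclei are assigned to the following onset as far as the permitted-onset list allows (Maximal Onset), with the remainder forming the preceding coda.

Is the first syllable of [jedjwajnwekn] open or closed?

closed

Vowels present: e, a, e; each is a nucleus, giving 3 syllables.
/e…a/ gap (V1→V2): /djw/ splits as /dj/ + /w/ (/w/ is the longest suffix that is a licit onset).
/a…e/ gap (V2→V3): /jnw/ — longest licit onset from the right is /nw/, leaving /j/ as coda.
Result: jedj.waj.nwekn.
Syllable 1 is /jedj/ with coda /dj/, so it is closed.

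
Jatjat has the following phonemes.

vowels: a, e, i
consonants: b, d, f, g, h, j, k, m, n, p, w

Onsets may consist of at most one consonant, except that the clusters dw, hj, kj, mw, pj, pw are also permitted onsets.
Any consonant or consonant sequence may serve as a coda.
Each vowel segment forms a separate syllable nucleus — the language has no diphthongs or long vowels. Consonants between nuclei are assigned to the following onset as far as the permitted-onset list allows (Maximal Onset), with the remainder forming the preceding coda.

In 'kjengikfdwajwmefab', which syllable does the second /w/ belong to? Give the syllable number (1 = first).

3

Vowels present: e, i, a, e, a; each is a nucleus, giving 5 syllables.
σ1/σ2 boundary: /ng/; trying suffixes from longest down, /g/ is the first permitted one, so coda /n/ | onset /g/.
σ2/σ3 boundary: /kfdw/ — longest licit onset from the right is /dw/, leaving /kf/ as coda.
σ3/σ4 boundary: /jwm/; trying suffixes from longest down, /m/ is the first permitted one, so coda /jw/ | onset /m/.
σ4/σ5 boundary: /f/ is a single consonant, so it becomes the next onset.
Result: kjen.gikf.dwajw.me.fab.
The second /w/ is in the coda of syllable 3 (/dwajw/).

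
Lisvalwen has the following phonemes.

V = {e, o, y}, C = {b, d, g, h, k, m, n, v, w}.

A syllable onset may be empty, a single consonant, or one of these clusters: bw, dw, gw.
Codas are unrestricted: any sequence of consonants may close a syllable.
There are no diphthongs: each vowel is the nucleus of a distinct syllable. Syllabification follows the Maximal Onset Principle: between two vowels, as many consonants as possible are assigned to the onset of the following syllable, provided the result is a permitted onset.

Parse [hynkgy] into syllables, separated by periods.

hynk.gy

The vowels are y, y — 2 nuclei, so 2 syllables.
V1 /y/ – V2 /y/: /nkg/; trying suffixes from longest down, /g/ is the first permitted one, so coda /nk/ | onset /g/.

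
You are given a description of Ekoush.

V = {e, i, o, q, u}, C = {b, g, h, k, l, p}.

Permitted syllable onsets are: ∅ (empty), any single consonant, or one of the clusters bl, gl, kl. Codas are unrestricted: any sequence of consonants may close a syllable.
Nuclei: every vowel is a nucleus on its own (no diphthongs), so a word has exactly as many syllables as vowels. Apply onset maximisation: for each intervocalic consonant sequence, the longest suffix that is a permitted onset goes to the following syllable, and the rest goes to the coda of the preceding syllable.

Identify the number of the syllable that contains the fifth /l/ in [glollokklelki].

3

Nuclei (vowels): o, o, e, i → 4 syllables.
V1 /o/ – V2 /o/: /ll/; trying suffixes from longest down, /l/ is the first permitted one, so coda /l/ | onset /l/.
V2 /o/ – V3 /e/: cluster /kkl/ — the longest permitted-onset suffix is /kl/; onset = /kl/, preceding coda = /k/.
V3 /e/ – V4 /i/: /lk/ splits as /l/ + /k/ (/k/ is the longest suffix that is a licit onset).
So the parse is glol.lok.klel.ki.
The fifth /l/ is in the coda of syllable 3 (/klel/).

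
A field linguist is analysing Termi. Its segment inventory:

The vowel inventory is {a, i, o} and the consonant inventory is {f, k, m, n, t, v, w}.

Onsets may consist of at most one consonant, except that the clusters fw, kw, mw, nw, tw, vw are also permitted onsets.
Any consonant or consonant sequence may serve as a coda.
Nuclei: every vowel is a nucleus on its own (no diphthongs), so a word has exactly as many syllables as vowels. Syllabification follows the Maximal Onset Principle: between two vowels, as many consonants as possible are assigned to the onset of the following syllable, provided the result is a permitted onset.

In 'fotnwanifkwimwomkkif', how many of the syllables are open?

2

The vowels are o, a, i, i, o, i — 6 nuclei, so 6 syllables.
Between /o/ (V1) and /a/ (V2): /tnw/ — longest licit onset from the right is /nw/, leaving /t/ as coda.
Between /a/ (V2) and /i/ (V3): just /n/ — single C goes to the following onset.
Between /i/ (V3) and /i/ (V4): /fkw/; trying suffixes from longest down, /kw/ is the first permitted one, so coda /f/ | onset /kw/.
Between /i/ (V4) and /o/ (V5): cluster /mw/ — /mw/ is itself a permitted onset, so the whole cluster goes right; preceding coda = ∅.
Between /o/ (V5) and /i/ (V6): /mkk/; trying suffixes from longest down, /k/ is the first permitted one, so coda /mk/ | onset /k/.
Syllabification: fot.nwa.nif.kwi.mwomk.kif.
Classifying each syllable: /fot/ (closed), /nwa/ (open), /nif/ (closed), /kwi/ (open), /mwomk/ (closed), /kif/ (closed).
Open syllables: 2.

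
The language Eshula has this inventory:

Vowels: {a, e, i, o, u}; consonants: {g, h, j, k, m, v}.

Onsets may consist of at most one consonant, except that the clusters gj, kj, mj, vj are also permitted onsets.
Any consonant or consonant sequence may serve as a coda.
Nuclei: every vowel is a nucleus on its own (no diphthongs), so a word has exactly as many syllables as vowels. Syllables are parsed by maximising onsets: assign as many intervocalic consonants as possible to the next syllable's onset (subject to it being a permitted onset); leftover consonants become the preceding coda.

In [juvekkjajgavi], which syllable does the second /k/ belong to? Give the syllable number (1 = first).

3

Vowels present: u, e, a, a, i; each is a nucleus, giving 5 syllables.
σ1/σ2 boundary: just /v/ — single C goes to the following onset.
σ2/σ3 boundary: /kkj/ splits as /k/ + /kj/ (/kj/ is the longest suffix that is a licit onset).
σ3/σ4 boundary: /jg/ splits as /j/ + /g/ (/g/ is the longest suffix that is a licit onset).
σ4/σ5 boundary: /v/ → onset of the next syllable (single consonants are always licit onsets).
Result: ju.vek.kjaj.ga.vi.
The second /k/ is in the onset of syllable 3 (/kjaj/).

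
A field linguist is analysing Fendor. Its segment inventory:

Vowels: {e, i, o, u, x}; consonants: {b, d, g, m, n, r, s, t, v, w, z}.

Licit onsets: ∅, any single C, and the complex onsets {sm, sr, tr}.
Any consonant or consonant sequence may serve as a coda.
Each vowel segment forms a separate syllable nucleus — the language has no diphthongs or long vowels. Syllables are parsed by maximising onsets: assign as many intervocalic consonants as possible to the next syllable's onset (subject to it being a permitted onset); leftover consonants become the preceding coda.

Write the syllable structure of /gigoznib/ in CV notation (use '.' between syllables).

CV.CVC.CVC

Vowels present: i, o, i; each is a nucleus, giving 3 syllables.
Between /i/ (V1) and /o/ (V2): /g/ → onset of the next syllable (single consonants are always licit onsets).
Between /o/ (V2) and /i/ (V3): /zn/ — longest licit onset from the right is /n/, leaving /z/ as coda.
So the parse is gi.goz.nib.
Mapping each syllable to C/V: /gi/ → CV, /goz/ → CVC, /nib/ → CVC.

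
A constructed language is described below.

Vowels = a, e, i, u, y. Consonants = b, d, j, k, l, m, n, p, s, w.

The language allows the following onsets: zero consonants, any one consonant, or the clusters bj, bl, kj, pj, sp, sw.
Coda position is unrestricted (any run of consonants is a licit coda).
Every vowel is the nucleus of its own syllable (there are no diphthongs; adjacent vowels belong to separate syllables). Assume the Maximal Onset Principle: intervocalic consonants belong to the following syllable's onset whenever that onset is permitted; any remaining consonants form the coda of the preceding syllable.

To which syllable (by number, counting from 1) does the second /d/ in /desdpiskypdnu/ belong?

Vowels present: e, i, y, u; each is a nucleus, giving 4 syllables.
Between /e/ (V1) and /i/ (V2): /sdp/; trying suffixes from longest down, /p/ is the first permitted one, so coda /sd/ | onset /p/.
Between /i/ (V2) and /y/ (V3): /sk/; trying suffixes from longest down, /k/ is the first permitted one, so coda /s/ | onset /k/.
Between /y/ (V3) and /u/ (V4): /pdn/; trying suffixes from longest down, /n/ is the first permitted one, so coda /pd/ | onset /n/.
So the parse is desd.pis.kypd.nu.
The second /d/ is in the coda of syllable 1 (/desd/).

1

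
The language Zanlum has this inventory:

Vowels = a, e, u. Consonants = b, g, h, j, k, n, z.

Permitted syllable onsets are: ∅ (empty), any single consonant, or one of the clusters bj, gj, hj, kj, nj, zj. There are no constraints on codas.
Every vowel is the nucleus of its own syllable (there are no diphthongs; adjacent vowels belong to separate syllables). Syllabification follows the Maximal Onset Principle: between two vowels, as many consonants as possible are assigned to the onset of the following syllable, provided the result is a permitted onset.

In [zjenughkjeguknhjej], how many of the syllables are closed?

Vowels present: e, u, e, u, e; each is a nucleus, giving 5 syllables.
Between /e/ (V1) and /u/ (V2): just /n/ — single C goes to the following onset.
Between /u/ (V2) and /e/ (V3): cluster /ghkj/ — the longest permitted-onset suffix is /kj/; onset = /kj/, preceding coda = /gh/.
Between /e/ (V3) and /u/ (V4): just /g/ — single C goes to the following onset.
Between /u/ (V4) and /e/ (V5): /knhj/ — longest licit onset from the right is /hj/, leaving /kn/ as coda.
Syllabification: zje.nugh.kje.gukn.hjej.
Classifying each syllable: /zje/ (open), /nugh/ (closed), /kje/ (open), /gukn/ (closed), /hjej/ (closed).
Closed syllables: 3.

3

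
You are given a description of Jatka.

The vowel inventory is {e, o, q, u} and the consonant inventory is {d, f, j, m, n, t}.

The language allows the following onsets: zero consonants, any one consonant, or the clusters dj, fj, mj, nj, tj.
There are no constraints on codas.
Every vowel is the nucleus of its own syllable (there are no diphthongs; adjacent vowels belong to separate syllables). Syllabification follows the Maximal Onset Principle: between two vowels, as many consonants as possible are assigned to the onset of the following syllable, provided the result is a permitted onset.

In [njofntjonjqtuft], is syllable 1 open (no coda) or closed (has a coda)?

closed

The vowels are o, o, q, u — 4 nuclei, so 4 syllables.
Between /o/ (V1) and /o/ (V2): /fntj/; trying suffixes from longest down, /tj/ is the first permitted one, so coda /fn/ | onset /tj/.
Between /o/ (V2) and /q/ (V3): /nj/ — entire cluster is a permitted onset → onset /nj/, coda ∅.
Between /q/ (V3) and /u/ (V4): /t/ is a single consonant, so it becomes the next onset.
Putting it together: njofn.tjo.njq.tuft.
Syllable 1 is /njofn/ with coda /fn/, so it is closed.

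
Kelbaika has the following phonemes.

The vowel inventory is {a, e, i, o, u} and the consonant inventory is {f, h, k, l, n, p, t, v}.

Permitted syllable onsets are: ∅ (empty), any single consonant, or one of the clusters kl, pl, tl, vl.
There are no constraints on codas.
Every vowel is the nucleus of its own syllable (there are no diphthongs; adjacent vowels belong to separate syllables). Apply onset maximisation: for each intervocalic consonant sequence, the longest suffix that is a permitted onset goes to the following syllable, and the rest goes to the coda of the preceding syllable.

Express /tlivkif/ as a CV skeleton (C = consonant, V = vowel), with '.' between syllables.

The vowels are i, i — 2 nuclei, so 2 syllables.
Between /i/ (V1) and /i/ (V2): cluster /vk/ — the longest permitted-onset suffix is /k/; onset = /k/, preceding coda = /v/.
Putting it together: tliv.kif.
Mapping each syllable to C/V: /tliv/ → CCVC, /kif/ → CVC.

CCVC.CVC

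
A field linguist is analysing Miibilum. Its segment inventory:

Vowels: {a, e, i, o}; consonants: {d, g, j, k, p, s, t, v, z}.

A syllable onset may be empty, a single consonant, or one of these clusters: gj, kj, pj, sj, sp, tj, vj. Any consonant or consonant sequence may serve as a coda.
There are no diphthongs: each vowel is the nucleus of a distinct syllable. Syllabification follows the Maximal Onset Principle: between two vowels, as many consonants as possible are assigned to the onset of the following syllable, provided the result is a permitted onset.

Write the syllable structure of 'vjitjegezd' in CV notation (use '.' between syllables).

CCV.CCV.CVCC

Nuclei (vowels): i, e, e → 3 syllables.
σ1/σ2 boundary: /tj/ is a licit onset in full, so it all attaches to the next syllable.
σ2/σ3 boundary: just /g/ — single C goes to the following onset.
Syllabification: vji.tje.gezd.
Mapping each syllable to C/V: /vji/ → CCV, /tje/ → CCV, /gezd/ → CVCC.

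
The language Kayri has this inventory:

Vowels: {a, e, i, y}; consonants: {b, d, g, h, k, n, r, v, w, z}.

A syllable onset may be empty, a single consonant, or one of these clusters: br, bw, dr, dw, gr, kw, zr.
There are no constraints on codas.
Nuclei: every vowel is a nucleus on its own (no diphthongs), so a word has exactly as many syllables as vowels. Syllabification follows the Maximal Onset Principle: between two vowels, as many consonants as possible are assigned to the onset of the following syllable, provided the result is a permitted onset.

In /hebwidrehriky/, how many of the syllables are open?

4

The vowels are e, i, e, i, y — 5 nuclei, so 5 syllables.
σ1/σ2 boundary: /bw/ is a licit onset in full, so it all attaches to the next syllable.
σ2/σ3 boundary: /dr/ — entire cluster is a permitted onset → onset /dr/, coda ∅.
σ3/σ4 boundary: /hr/ — longest licit onset from the right is /r/, leaving /h/ as coda.
σ4/σ5 boundary: /k/ → onset of the next syllable (single consonants are always licit onsets).
Syllabification: he.bwi.dreh.ri.ky.
Classifying each syllable: /he/ (open), /bwi/ (open), /dreh/ (closed), /ri/ (open), /ky/ (open).
Open syllables: 4.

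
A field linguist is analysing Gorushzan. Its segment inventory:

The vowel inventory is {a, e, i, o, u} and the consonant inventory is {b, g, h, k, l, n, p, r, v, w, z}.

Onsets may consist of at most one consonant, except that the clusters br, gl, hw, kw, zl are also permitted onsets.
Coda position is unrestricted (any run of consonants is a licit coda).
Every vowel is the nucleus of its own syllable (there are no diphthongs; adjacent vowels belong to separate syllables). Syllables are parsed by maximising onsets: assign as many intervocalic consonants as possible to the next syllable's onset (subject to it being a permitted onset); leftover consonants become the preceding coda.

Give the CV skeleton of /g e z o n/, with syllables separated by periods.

Vowels present: e, o; each is a nucleus, giving 2 syllables.
σ1/σ2 boundary: /z/ is a single consonant, so it becomes the next onset.
Result: ge.zon.
Mapping each syllable to C/V: /ge/ → CV, /zon/ → CVC.

CV.CVC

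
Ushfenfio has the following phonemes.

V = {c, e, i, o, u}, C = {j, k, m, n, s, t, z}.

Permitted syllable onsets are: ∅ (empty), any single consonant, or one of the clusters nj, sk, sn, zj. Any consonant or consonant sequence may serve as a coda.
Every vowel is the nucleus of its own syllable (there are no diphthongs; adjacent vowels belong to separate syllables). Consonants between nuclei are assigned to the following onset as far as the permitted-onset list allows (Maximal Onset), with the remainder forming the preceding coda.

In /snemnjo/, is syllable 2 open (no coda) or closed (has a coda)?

open

Vowels present: e, o; each is a nucleus, giving 2 syllables.
Between /e/ (V1) and /o/ (V2): /mnj/ splits as /m/ + /nj/ (/nj/ is the longest suffix that is a licit onset).
Result: snem.njo.
Syllable 2 is /njo/; it ends in its nucleus with no coda, so it is open.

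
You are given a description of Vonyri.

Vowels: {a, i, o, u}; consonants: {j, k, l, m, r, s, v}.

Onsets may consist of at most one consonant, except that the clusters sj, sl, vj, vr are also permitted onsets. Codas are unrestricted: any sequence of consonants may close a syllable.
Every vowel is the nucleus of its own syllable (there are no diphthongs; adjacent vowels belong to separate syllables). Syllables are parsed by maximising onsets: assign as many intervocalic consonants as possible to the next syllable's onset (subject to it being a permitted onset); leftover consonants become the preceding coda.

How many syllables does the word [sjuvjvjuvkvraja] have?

4

Vowels present: u, u, a, a; each is a nucleus, giving 4 syllables.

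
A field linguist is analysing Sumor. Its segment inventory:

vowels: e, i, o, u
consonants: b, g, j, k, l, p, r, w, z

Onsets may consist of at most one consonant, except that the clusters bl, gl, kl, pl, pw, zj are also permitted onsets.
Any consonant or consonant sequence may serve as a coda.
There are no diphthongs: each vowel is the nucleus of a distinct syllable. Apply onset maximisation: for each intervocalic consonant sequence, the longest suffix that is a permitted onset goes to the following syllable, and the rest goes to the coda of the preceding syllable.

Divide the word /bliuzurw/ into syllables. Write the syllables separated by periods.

The vowels are i, u, u — 3 nuclei, so 3 syllables.
σ1/σ2 boundary: nothing intervenes; syllable break is V.V.
σ2/σ3 boundary: just /z/ — single C goes to the following onset.

bli.u.zurw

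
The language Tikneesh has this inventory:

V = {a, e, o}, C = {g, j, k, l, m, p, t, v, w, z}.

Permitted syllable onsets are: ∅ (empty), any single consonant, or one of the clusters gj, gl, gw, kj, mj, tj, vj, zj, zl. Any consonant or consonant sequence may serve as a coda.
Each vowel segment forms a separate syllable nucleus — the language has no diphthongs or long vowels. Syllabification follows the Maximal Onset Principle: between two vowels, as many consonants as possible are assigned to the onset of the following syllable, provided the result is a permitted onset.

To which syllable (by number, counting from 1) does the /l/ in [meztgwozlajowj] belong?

3

The vowels are e, o, a, o — 4 nuclei, so 4 syllables.
Between /e/ (V1) and /o/ (V2): /ztgw/ splits as /zt/ + /gw/ (/gw/ is the longest suffix that is a licit onset).
Between /o/ (V2) and /a/ (V3): cluster /zl/ — /zl/ is itself a permitted onset, so the whole cluster goes right; preceding coda = ∅.
Between /a/ (V3) and /o/ (V4): /j/ → onset of the next syllable (single consonants are always licit onsets).
Syllabification: mezt.gwo.zla.jowj.
The /l/ is in the onset of syllable 3 (/zla/).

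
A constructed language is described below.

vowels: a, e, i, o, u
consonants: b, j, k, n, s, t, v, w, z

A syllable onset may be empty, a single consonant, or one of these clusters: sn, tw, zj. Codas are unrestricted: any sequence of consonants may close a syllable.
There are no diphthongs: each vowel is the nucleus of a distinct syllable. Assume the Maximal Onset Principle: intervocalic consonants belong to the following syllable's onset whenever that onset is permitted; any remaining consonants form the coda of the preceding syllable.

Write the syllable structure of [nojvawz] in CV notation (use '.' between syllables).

CVC.CVCC

Vowels present: o, a; each is a nucleus, giving 2 syllables.
/o…a/ gap (V1→V2): /jv/; trying suffixes from longest down, /v/ is the first permitted one, so coda /j/ | onset /v/.
Syllabification: noj.vawz.
Mapping each syllable to C/V: /noj/ → CVC, /vawz/ → CVCC.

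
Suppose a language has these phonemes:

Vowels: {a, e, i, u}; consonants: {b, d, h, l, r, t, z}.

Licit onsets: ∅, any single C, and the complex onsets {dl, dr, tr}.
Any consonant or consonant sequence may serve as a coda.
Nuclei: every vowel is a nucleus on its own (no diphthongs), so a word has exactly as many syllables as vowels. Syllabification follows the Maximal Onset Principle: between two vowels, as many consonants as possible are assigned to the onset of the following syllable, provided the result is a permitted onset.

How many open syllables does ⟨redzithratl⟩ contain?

Vowels present: e, i, a; each is a nucleus, giving 3 syllables.
V1 /e/ – V2 /i/: cluster /dz/ — the longest permitted-onset suffix is /z/; onset = /z/, preceding coda = /d/.
V2 /i/ – V3 /a/: /thr/; trying suffixes from longest down, /r/ is the first permitted one, so coda /th/ | onset /r/.
So the parse is red.zith.ratl.
Classifying each syllable: /red/ (closed), /zith/ (closed), /ratl/ (closed).
Open syllables: 0.

0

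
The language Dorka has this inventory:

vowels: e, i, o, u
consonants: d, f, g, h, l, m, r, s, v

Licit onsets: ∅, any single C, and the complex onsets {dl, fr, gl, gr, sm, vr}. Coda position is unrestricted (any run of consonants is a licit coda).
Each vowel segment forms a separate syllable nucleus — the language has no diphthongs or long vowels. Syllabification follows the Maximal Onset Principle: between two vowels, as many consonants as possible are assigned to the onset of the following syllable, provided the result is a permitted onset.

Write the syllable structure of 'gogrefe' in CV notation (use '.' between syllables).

CV.CCV.CV

The vowels are o, e, e — 3 nuclei, so 3 syllables.
/o…e/ gap (V1→V2): /gr/ — entire cluster is a permitted onset → onset /gr/, coda ∅.
/e…e/ gap (V2→V3): /f/ is a single consonant, so it becomes the next onset.
Result: go.gre.fe.
Mapping each syllable to C/V: /go/ → CV, /gre/ → CCV, /fe/ → CV.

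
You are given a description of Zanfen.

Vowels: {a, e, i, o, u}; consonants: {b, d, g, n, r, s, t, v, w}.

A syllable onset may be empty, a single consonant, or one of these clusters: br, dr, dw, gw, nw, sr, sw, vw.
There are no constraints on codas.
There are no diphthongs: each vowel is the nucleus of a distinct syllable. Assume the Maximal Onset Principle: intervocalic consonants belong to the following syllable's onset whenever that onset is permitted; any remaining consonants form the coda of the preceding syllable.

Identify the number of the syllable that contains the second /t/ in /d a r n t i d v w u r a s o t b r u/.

Nuclei (vowels): a, i, u, a, o, u → 6 syllables.
V1 /a/ – V2 /i/: /rnt/ splits as /rn/ + /t/ (/t/ is the longest suffix that is a licit onset).
V2 /i/ – V3 /u/: /dvw/; trying suffixes from longest down, /vw/ is the first permitted one, so coda /d/ | onset /vw/.
V3 /u/ – V4 /a/: just /r/ — single C goes to the following onset.
V4 /a/ – V5 /o/: /s/ → onset of the next syllable (single consonants are always licit onsets).
V5 /o/ – V6 /u/: /tbr/; trying suffixes from longest down, /br/ is the first permitted one, so coda /t/ | onset /br/.
Syllabification: darn.tid.vwu.ra.sot.bru.
The second /t/ is in the coda of syllable 5 (/sot/).

5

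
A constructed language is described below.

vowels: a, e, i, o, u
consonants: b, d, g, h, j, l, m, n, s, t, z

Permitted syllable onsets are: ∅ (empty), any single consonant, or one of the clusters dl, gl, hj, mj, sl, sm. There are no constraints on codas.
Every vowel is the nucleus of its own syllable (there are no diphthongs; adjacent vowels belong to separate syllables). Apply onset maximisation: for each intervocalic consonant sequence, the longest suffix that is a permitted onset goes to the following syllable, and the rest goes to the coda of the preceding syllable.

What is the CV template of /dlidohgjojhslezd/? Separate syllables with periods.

CCV.CVCC.CVCC.CCVCC

The vowels are i, o, o, e — 4 nuclei, so 4 syllables.
σ1/σ2 boundary: just /d/ — single C goes to the following onset.
σ2/σ3 boundary: /hgj/ splits as /hg/ + /j/ (/j/ is the longest suffix that is a licit onset).
σ3/σ4 boundary: /jhsl/; trying suffixes from longest down, /sl/ is the first permitted one, so coda /jh/ | onset /sl/.
So the parse is dli.dohg.jojh.slezd.
Mapping each syllable to C/V: /dli/ → CCV, /dohg/ → CVCC, /jojh/ → CVCC, /slezd/ → CCVCC.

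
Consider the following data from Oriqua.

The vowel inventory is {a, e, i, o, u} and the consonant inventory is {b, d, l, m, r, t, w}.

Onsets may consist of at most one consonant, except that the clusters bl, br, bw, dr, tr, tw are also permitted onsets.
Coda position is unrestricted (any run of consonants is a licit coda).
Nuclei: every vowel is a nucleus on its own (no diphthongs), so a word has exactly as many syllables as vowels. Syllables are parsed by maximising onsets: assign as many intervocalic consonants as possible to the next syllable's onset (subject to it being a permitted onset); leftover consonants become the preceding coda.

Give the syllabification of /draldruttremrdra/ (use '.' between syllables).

Vowels present: a, u, e, a; each is a nucleus, giving 4 syllables.
V1 /a/ – V2 /u/: cluster /ldr/ — the longest permitted-onset suffix is /dr/; onset = /dr/, preceding coda = /l/.
V2 /u/ – V3 /e/: /ttr/ splits as /t/ + /tr/ (/tr/ is the longest suffix that is a licit onset).
V3 /e/ – V4 /a/: /mrdr/ splits as /mr/ + /dr/ (/dr/ is the longest suffix that is a licit onset).

dral.drut.tremr.dra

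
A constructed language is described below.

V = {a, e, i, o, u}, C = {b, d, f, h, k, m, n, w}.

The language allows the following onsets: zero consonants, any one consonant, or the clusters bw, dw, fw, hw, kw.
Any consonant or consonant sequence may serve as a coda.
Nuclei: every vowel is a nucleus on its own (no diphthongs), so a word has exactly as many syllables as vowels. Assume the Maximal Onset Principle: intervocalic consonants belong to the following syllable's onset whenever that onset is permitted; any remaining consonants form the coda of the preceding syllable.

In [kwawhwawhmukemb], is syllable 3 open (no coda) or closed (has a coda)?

open

Vowels present: a, a, u, e; each is a nucleus, giving 4 syllables.
Between /a/ (V1) and /a/ (V2): /whw/; trying suffixes from longest down, /hw/ is the first permitted one, so coda /w/ | onset /hw/.
Between /a/ (V2) and /u/ (V3): cluster /whm/ — the longest permitted-onset suffix is /m/; onset = /m/, preceding coda = /wh/.
Between /u/ (V3) and /e/ (V4): /k/ is a single consonant, so it becomes the next onset.
Putting it together: kwaw.hwawh.mu.kemb.
Syllable 3 is /mu/; it ends in its nucleus with no coda, so it is open.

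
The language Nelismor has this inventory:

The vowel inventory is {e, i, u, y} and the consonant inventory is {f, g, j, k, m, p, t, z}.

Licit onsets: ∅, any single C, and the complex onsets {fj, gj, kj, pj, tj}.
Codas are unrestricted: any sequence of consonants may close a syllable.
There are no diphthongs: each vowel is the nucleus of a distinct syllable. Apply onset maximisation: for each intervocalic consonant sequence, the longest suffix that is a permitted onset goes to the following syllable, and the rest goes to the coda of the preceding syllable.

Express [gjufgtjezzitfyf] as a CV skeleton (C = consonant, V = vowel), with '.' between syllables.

CCVCC.CCVC.CVC.CVC

Vowels present: u, e, i, y; each is a nucleus, giving 4 syllables.
V1 /u/ – V2 /e/: /fgtj/ — longest licit onset from the right is /tj/, leaving /fg/ as coda.
V2 /e/ – V3 /i/: /zz/ — longest licit onset from the right is /z/, leaving /z/ as coda.
V3 /i/ – V4 /y/: /tf/ splits as /t/ + /f/ (/f/ is the longest suffix that is a licit onset).
Putting it together: gjufg.tjez.zit.fyf.
Mapping each syllable to C/V: /gjufg/ → CCVCC, /tjez/ → CCVC, /zit/ → CVC, /fyf/ → CVC.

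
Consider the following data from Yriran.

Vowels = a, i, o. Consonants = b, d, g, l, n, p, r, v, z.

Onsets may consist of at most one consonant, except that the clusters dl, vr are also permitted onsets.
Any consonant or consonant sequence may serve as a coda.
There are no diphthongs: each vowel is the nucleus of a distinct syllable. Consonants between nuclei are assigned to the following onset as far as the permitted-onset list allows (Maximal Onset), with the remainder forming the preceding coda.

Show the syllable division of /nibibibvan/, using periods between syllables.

Nuclei (vowels): i, i, i, a → 4 syllables.
Between /i/ (V1) and /i/ (V2): /b/ is a single consonant, so it becomes the next onset.
Between /i/ (V2) and /i/ (V3): just /b/ — single C goes to the following onset.
Between /i/ (V3) and /a/ (V4): cluster /bv/ — the longest permitted-onset suffix is /v/; onset = /v/, preceding coda = /b/.

ni.bi.bib.van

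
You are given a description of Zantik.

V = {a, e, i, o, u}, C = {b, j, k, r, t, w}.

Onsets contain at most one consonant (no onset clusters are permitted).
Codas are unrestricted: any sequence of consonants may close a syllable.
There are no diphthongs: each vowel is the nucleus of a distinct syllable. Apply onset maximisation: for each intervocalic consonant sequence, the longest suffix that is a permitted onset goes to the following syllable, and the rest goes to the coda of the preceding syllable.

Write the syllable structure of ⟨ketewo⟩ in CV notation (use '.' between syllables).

The vowels are e, e, o — 3 nuclei, so 3 syllables.
/e…e/ gap (V1→V2): /t/ is a single consonant, so it becomes the next onset.
/e…o/ gap (V2→V3): /w/ is a single consonant, so it becomes the next onset.
So the parse is ke.te.wo.
Mapping each syllable to C/V: /ke/ → CV, /te/ → CV, /wo/ → CV.

CV.CV.CV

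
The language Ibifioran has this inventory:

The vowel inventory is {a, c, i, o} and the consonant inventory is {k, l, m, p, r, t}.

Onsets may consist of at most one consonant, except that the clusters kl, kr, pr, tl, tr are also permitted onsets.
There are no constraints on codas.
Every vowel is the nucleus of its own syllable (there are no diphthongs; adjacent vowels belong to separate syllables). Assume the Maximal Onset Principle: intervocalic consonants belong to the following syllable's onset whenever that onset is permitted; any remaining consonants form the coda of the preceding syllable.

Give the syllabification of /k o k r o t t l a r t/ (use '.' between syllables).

Vowels present: o, o, a; each is a nucleus, giving 3 syllables.
Between /o/ (V1) and /o/ (V2): cluster /kr/ — /kr/ is itself a permitted onset, so the whole cluster goes right; preceding coda = ∅.
Between /o/ (V2) and /a/ (V3): /ttl/; trying suffixes from longest down, /tl/ is the first permitted one, so coda /t/ | onset /tl/.

ko.krot.tlart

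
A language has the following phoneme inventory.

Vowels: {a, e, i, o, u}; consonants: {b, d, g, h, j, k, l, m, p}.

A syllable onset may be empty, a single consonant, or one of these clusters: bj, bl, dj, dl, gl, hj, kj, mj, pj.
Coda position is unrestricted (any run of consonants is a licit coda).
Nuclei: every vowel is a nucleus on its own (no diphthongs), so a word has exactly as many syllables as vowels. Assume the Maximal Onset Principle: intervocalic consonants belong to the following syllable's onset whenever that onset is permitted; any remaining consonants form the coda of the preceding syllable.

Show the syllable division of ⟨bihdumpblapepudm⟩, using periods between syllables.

bih.dump.bla.pe.pudm

Nuclei (vowels): i, u, a, e, u → 5 syllables.
V1 /i/ – V2 /u/: /hd/ splits as /h/ + /d/ (/d/ is the longest suffix that is a licit onset).
V2 /u/ – V3 /a/: /mpbl/; trying suffixes from longest down, /bl/ is the first permitted one, so coda /mp/ | onset /bl/.
V3 /a/ – V4 /e/: just /p/ — single C goes to the following onset.
V4 /e/ – V5 /u/: /p/ → onset of the next syllable (single consonants are always licit onsets).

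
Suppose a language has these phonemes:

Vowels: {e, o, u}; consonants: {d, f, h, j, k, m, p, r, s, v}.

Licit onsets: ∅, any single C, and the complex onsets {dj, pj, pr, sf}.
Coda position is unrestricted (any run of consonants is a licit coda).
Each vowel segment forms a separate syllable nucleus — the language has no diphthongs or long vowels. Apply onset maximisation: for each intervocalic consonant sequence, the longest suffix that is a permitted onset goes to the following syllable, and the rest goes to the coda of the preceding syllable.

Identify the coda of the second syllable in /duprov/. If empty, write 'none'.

v

Nuclei (vowels): u, o → 2 syllables.
σ1/σ2 boundary: cluster /pr/ — /pr/ is itself a permitted onset, so the whole cluster goes right; preceding coda = ∅.
So the parse is du.prov.
Syllable 2 is /prov/: onset /pr/, nucleus /o/, coda /v/.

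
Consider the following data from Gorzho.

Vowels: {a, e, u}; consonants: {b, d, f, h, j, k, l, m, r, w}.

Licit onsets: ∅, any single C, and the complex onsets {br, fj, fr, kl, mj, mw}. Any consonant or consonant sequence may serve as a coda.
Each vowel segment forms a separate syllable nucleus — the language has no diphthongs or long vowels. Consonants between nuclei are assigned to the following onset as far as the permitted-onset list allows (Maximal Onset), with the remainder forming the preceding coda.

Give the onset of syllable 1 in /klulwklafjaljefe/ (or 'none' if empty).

Vowels present: u, a, a, e, e; each is a nucleus, giving 5 syllables.
Between /u/ (V1) and /a/ (V2): /lwkl/ — longest licit onset from the right is /kl/, leaving /lw/ as coda.
Between /a/ (V2) and /a/ (V3): cluster /fj/ — /fj/ is itself a permitted onset, so the whole cluster goes right; preceding coda = ∅.
Between /a/ (V3) and /e/ (V4): cluster /lj/ — the longest permitted-onset suffix is /j/; onset = /j/, preceding coda = /l/.
Between /e/ (V4) and /e/ (V5): /f/ is a single consonant, so it becomes the next onset.
Putting it together: klulw.kla.fjal.je.fe.
Syllable 1 is /klulw/: onset /kl/, nucleus /u/, coda /lw/.

kl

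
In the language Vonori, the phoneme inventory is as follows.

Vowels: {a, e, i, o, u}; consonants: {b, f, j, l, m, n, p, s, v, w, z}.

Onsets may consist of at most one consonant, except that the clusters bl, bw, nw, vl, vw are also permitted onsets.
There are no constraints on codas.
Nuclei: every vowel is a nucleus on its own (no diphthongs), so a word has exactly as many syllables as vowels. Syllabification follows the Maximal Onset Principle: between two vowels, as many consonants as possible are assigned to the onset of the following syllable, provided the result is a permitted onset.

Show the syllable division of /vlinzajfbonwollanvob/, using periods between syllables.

vlin.zajf.bo.nwol.lan.vob

Nuclei (vowels): i, a, o, o, a, o → 6 syllables.
Between /i/ (V1) and /a/ (V2): cluster /nz/ — the longest permitted-onset suffix is /z/; onset = /z/, preceding coda = /n/.
Between /a/ (V2) and /o/ (V3): cluster /jfb/ — the longest permitted-onset suffix is /b/; onset = /b/, preceding coda = /jf/.
Between /o/ (V3) and /o/ (V4): /nw/ is a licit onset in full, so it all attaches to the next syllable.
Between /o/ (V4) and /a/ (V5): /ll/ — longest licit onset from the right is /l/, leaving /l/ as coda.
Between /a/ (V5) and /o/ (V6): /nv/; trying suffixes from longest down, /v/ is the first permitted one, so coda /n/ | onset /v/.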